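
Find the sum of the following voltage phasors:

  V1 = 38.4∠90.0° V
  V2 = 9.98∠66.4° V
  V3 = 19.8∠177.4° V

Step 1 — Convert each phasor to rectangular form:
  V1 = 38.4·(cos(90.0°) + j·sin(90.0°)) = 0 + j38.4 V
  V2 = 9.98·(cos(66.4°) + j·sin(66.4°)) = 3.995 + j9.145 V
  V3 = 19.8·(cos(177.4°) + j·sin(177.4°)) = -19.78 + j0.8982 V
Step 2 — Sum components: V_total = -15.78 + j48.44 V.
Step 3 — Convert to polar: |V_total| = 50.95 V, ∠V_total = 108.0°.

V_total = 50.95∠108.0° V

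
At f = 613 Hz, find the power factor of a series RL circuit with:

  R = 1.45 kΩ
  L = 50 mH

Step 1 — Angular frequency: ω = 2π·f = 2π·613 = 3852 rad/s.
Step 2 — Component impedances:
  R: Z = R = 1450 Ω
  L: Z = jωL = j·3852·0.05 = 0 + j192.6 Ω
Step 3 — Series combination: Z_total = R + L = 1450 + j192.6 Ω = 1463∠7.6° Ω.
Step 4 — Power factor: PF = cos(φ) = Re(Z)/|Z| = 1450/1462.7 = 0.9913.
Step 5 — Type: Im(Z) = 192.6 ⇒ lagging (phase φ = 7.6°).

PF = 0.9913 (lagging, φ = 7.6°)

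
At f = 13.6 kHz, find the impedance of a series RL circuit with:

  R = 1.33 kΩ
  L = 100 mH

Step 1 — Angular frequency: ω = 2π·f = 2π·1.36e+04 = 8.545e+04 rad/s.
Step 2 — Component impedances:
  R: Z = R = 1330 Ω
  L: Z = jωL = j·8.545e+04·0.1 = 0 + j8545 Ω
Step 3 — Series combination: Z_total = R + L = 1330 + j8545 Ω = 8648∠81.2° Ω.

Z = 1330 + j8545 Ω = 8648∠81.2° Ω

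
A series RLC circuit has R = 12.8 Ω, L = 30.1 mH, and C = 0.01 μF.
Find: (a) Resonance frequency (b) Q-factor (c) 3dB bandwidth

Step 1 — Resonance: ω₀ = 1/√(LC) = 1/√(0.0301·1e-08) = 5.764e+04 rad/s.
Step 2 — f₀ = ω₀/(2π) = 9174 Hz.
Step 3 — Series Q: Q = ω₀L/R = 5.764e+04·0.0301/12.8 = 135.5.
Step 4 — Bandwidth: Δω = ω₀/Q = 425.2 rad/s; BW = Δω/(2π) = 67.68 Hz.

(a) f₀ = 9174 Hz  (b) Q = 135.5  (c) BW = 67.68 Hz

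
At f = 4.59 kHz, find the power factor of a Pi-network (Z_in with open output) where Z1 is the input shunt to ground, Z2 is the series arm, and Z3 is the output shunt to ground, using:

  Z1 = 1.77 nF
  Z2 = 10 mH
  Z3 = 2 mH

Step 1 — Angular frequency: ω = 2π·f = 2π·4590 = 2.884e+04 rad/s.
Step 2 — Component impedances:
  Z1: Z = 1/(jωC) = -j/(ω·C) = 0 - j1.959e+04 Ω
  Z2: Z = jωL = j·2.884e+04·0.01 = 0 + j288.4 Ω
  Z3: Z = jωL = j·2.884e+04·0.002 = 0 + j57.68 Ω
Step 3 — With open output, the series arm Z2 and the output shunt Z3 appear in series to ground: Z2 + Z3 = 0 + j346.1 Ω.
Step 4 — Parallel with input shunt Z1: Z_in = Z1 || (Z2 + Z3) = 0 + j352.3 Ω = 352.3∠90.0° Ω.
Step 5 — Power factor: PF = cos(φ) = Re(Z)/|Z| = -0/352.3 = -0.
Step 6 — Type: Im(Z) = 352.3 ⇒ lagging (phase φ = 90.0°).

PF = -0 (lagging, φ = 90.0°)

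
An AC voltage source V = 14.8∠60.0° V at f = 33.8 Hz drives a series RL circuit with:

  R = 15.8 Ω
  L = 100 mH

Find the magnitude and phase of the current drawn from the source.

Step 1 — Angular frequency: ω = 2π·f = 2π·33.8 = 212.4 rad/s.
Step 2 — Component impedances:
  R: Z = R = 15.8 Ω
  L: Z = jωL = j·212.4·0.1 = 0 + j21.24 Ω
Step 3 — Series combination: Z_total = R + L = 15.8 + j21.24 Ω = 26.47∠53.4° Ω.
Step 4 — Source phasor: V = 14.8∠60.0° V = 7.4 + j12.82 V.
Step 5 — Ohm's law: I = V / Z_total = (7.4 + j12.82) / (15.8 + j21.24) = 0.5554 + j0.06473 A.
Step 6 — Convert to polar: |I| = 0.5591 A, ∠I = 6.6°.

I = 0.5591∠6.6° A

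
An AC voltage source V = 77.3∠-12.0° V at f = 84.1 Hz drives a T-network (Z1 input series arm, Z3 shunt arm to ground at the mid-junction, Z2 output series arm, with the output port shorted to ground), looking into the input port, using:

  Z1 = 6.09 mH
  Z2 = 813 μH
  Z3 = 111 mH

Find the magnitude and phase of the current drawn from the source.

Step 1 — Angular frequency: ω = 2π·f = 2π·84.1 = 528.4 rad/s.
Step 2 — Component impedances:
  Z1: Z = jωL = j·528.4·0.00609 = 0 + j3.218 Ω
  Z2: Z = jωL = j·528.4·0.000813 = 0 + j0.4296 Ω
  Z3: Z = jωL = j·528.4·0.111 = 0 + j58.65 Ω
Step 3 — With the output port shorted to ground, the output series arm Z2 runs from the junction to ground; the shunt arm Z3 also runs from the junction to ground. They appear in parallel: Z3 || Z2 = 0 + j0.4265 Ω.
Step 4 — Series with input arm Z1: Z_in = Z1 + (Z3 || Z2) = 0 + j3.645 Ω = 3.645∠90.0° Ω.
Step 5 — Source phasor: V = 77.3∠-12.0° V = 75.61 - j16.07 V.
Step 6 — Ohm's law: I = V / Z_total = (75.61 - j16.07) / (0 + j3.645) = -4.41 - j20.75 A.
Step 7 — Convert to polar: |I| = 21.21 A, ∠I = -102.0°.

I = 21.21∠-102.0° A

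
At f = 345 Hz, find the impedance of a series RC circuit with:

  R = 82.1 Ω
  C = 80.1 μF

Step 1 — Angular frequency: ω = 2π·f = 2π·345 = 2168 rad/s.
Step 2 — Component impedances:
  R: Z = R = 82.1 Ω
  C: Z = 1/(jωC) = -j/(ω·C) = 0 - j5.759 Ω
Step 3 — Series combination: Z_total = R + C = 82.1 - j5.759 Ω = 82.3∠-4.0° Ω.

Z = 82.1 - j5.759 Ω = 82.3∠-4.0° Ω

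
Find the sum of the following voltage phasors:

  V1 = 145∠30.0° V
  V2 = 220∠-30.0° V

Step 1 — Convert each phasor to rectangular form:
  V1 = 145·(cos(30.0°) + j·sin(30.0°)) = 125.6 + j72.5 V
  V2 = 220·(cos(-30.0°) + j·sin(-30.0°)) = 190.5 - j110 V
Step 2 — Sum components: V_total = 316.1 - j37.5 V.
Step 3 — Convert to polar: |V_total| = 318.3 V, ∠V_total = -6.8°.

V_total = 318.3∠-6.8° V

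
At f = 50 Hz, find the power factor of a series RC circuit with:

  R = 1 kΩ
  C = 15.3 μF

Step 1 — Angular frequency: ω = 2π·f = 2π·50 = 314.2 rad/s.
Step 2 — Component impedances:
  R: Z = R = 1000 Ω
  C: Z = 1/(jωC) = -j/(ω·C) = 0 - j208 Ω
Step 3 — Series combination: Z_total = R + C = 1000 - j208 Ω = 1021∠-11.8° Ω.
Step 4 — Power factor: PF = cos(φ) = Re(Z)/|Z| = 1000/1021.4 = 0.979.
Step 5 — Type: Im(Z) = -208 ⇒ leading (phase φ = -11.8°).

PF = 0.979 (leading, φ = -11.8°)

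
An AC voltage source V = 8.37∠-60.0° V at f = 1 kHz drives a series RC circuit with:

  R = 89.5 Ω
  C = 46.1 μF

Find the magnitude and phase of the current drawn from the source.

Step 1 — Angular frequency: ω = 2π·f = 2π·1000 = 6283 rad/s.
Step 2 — Component impedances:
  R: Z = R = 89.5 Ω
  C: Z = 1/(jωC) = -j/(ω·C) = 0 - j3.452 Ω
Step 3 — Series combination: Z_total = R + C = 89.5 - j3.452 Ω = 89.57∠-2.2° Ω.
Step 4 — Source phasor: V = 8.37∠-60.0° V = 4.185 - j7.249 V.
Step 5 — Ohm's law: I = V / Z_total = (4.185 - j7.249) / (89.5 - j3.452) = 0.04981 - j0.07907 A.
Step 6 — Convert to polar: |I| = 0.09345 A, ∠I = -57.8°.

I = 0.09345∠-57.8° A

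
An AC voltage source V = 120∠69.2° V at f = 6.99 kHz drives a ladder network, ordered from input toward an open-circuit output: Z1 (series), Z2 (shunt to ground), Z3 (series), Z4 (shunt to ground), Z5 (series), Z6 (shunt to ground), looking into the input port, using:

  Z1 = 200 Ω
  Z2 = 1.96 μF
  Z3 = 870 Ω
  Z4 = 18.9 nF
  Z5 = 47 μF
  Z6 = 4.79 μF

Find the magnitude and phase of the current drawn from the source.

Step 1 — Angular frequency: ω = 2π·f = 2π·6990 = 4.392e+04 rad/s.
Step 2 — Component impedances:
  Z1: Z = R = 200 Ω
  Z2: Z = 1/(jωC) = -j/(ω·C) = 0 - j11.62 Ω
  Z3: Z = R = 870 Ω
  Z4: Z = 1/(jωC) = -j/(ω·C) = 0 - j1205 Ω
  Z5: Z = 1/(jωC) = -j/(ω·C) = 0 - j0.4844 Ω
  Z6: Z = 1/(jωC) = -j/(ω·C) = 0 - j4.753 Ω
Step 3 — Ladder network (open output): work backward from the far end, alternating series and parallel combinations. Z_in = 200.2 - j11.61 Ω = 200.5∠-3.3° Ω.
Step 4 — Source phasor: V = 120∠69.2° V = 42.61 + j112.2 V.
Step 5 — Ohm's law: I = V / Z_total = (42.61 + j112.2) / (200.2 - j11.61) = 0.1798 + j0.5709 A.
Step 6 — Convert to polar: |I| = 0.5985 A, ∠I = 72.5°.

I = 0.5985∠72.5° A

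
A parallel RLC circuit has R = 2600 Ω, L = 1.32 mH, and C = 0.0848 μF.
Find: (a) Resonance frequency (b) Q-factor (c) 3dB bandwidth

Step 1 — Resonance: ω₀ = 1/√(LC) = 1/√(0.00132·8.48e-08) = 9.452e+04 rad/s.
Step 2 — f₀ = ω₀/(2π) = 1.504e+04 Hz.
Step 3 — Parallel Q: Q = R/(ω₀L) = 2600/(9.452e+04·0.00132) = 20.84.
Step 4 — Bandwidth: Δω = ω₀/Q = 4536 rad/s; BW = Δω/(2π) = 721.9 Hz.

(a) f₀ = 1.504e+04 Hz  (b) Q = 20.84  (c) BW = 721.9 Hz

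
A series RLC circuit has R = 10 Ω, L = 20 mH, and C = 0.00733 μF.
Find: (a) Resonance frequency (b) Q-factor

Step 1 — Resonance condition Im(Z)=0 gives ω₀ = 1/√(LC).
Step 2 — ω₀ = 1/√(0.02·7.33e-09) = 8.259e+04 rad/s.
Step 3 — f₀ = ω₀/(2π) = 1.314e+04 Hz.
Step 4 — Series Q: Q = ω₀L/R = 8.259e+04·0.02/10 = 165.2.

(a) f₀ = 1.314e+04 Hz  (b) Q = 165.2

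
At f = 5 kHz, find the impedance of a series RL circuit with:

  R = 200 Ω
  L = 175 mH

Step 1 — Angular frequency: ω = 2π·f = 2π·5000 = 3.142e+04 rad/s.
Step 2 — Component impedances:
  R: Z = R = 200 Ω
  L: Z = jωL = j·3.142e+04·0.175 = 0 + j5498 Ω
Step 3 — Series combination: Z_total = R + L = 200 + j5498 Ω = 5501∠87.9° Ω.

Z = 200 + j5498 Ω = 5501∠87.9° Ω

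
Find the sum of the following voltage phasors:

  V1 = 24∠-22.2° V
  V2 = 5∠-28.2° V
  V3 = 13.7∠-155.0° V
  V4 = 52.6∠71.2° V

Step 1 — Convert each phasor to rectangular form:
  V1 = 24·(cos(-22.2°) + j·sin(-22.2°)) = 22.22 - j9.068 V
  V2 = 5·(cos(-28.2°) + j·sin(-28.2°)) = 4.407 - j2.363 V
  V3 = 13.7·(cos(-155.0°) + j·sin(-155.0°)) = -12.42 - j5.79 V
  V4 = 52.6·(cos(71.2°) + j·sin(71.2°)) = 16.95 + j49.79 V
Step 2 — Sum components: V_total = 31.16 + j32.57 V.
Step 3 — Convert to polar: |V_total| = 45.08 V, ∠V_total = 46.3°.

V_total = 45.08∠46.3° V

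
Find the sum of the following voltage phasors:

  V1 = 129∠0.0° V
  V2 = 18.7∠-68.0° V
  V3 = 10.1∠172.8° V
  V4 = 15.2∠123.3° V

Step 1 — Convert each phasor to rectangular form:
  V1 = 129·(cos(0.0°) + j·sin(0.0°)) = 129 V
  V2 = 18.7·(cos(-68.0°) + j·sin(-68.0°)) = 7.005 - j17.34 V
  V3 = 10.1·(cos(172.8°) + j·sin(172.8°)) = -10.02 + j1.266 V
  V4 = 15.2·(cos(123.3°) + j·sin(123.3°)) = -8.345 + j12.7 V
Step 2 — Sum components: V_total = 117.6 - j3.368 V.
Step 3 — Convert to polar: |V_total| = 117.7 V, ∠V_total = -1.6°.

V_total = 117.7∠-1.6° V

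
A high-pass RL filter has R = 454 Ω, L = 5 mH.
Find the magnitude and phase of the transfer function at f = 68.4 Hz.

Step 1 — Angular frequency: ω = 2π·68.4 = 429.8 rad/s.
Step 2 — Transfer function: H(jω) = jωL/(R + jωL).
Step 3 — Numerator jωL = j·2.149; denominator R + jωL = 454 + j2.149.
Step 4 — H = 2.24e-05 + j0.004733.
Step 5 — Magnitude: |H| = 0.004733 (-46.5 dB); phase: φ = 89.7°.

|H| = 0.004733 (-46.5 dB), φ = 89.7°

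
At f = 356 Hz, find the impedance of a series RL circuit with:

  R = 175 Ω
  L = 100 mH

Step 1 — Angular frequency: ω = 2π·f = 2π·356 = 2237 rad/s.
Step 2 — Component impedances:
  R: Z = R = 175 Ω
  L: Z = jωL = j·2237·0.1 = 0 + j223.7 Ω
Step 3 — Series combination: Z_total = R + L = 175 + j223.7 Ω = 284∠52.0° Ω.

Z = 175 + j223.7 Ω = 284∠52.0° Ω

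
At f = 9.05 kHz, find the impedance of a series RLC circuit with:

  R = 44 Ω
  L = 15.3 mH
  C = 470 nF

Step 1 — Angular frequency: ω = 2π·f = 2π·9050 = 5.686e+04 rad/s.
Step 2 — Component impedances:
  R: Z = R = 44 Ω
  L: Z = jωL = j·5.686e+04·0.0153 = 0 + j870 Ω
  C: Z = 1/(jωC) = -j/(ω·C) = 0 - j37.42 Ω
Step 3 — Series combination: Z_total = R + L + C = 44 + j832.6 Ω = 833.7∠87.0° Ω.

Z = 44 + j832.6 Ω = 833.7∠87.0° Ω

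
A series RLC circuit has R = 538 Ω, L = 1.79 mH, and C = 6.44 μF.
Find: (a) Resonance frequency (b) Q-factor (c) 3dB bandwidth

Step 1 — Resonance condition Im(Z)=0 gives ω₀ = 1/√(LC).
Step 2 — ω₀ = 1/√(0.00179·6.44e-06) = 9314 rad/s.
Step 3 — f₀ = ω₀/(2π) = 1482 Hz.
Step 4 — Series Q: Q = ω₀L/R = 9314·0.00179/538 = 0.03099.
Step 5 — 3dB bandwidth: Δω = ω₀/Q = 3.006e+05 rad/s; BW = Δω/(2π) = 4.784e+04 Hz.

(a) f₀ = 1482 Hz  (b) Q = 0.03099  (c) BW = 4.784e+04 Hz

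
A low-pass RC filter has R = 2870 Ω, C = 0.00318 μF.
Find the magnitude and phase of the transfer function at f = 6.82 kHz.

Step 1 — Angular frequency: ω = 2π·6820 = 4.285e+04 rad/s.
Step 2 — Transfer function: H(jω) = 1/(1 + jωRC).
Step 3 — Denominator: 1 + jωRC = 1 + j·4.285e+04·2870·3.18e-09 = 1 + j0.3911.
Step 4 — H = 0.8673 - j0.3392.
Step 5 — Magnitude: |H| = 0.9313 (-0.6 dB); phase: φ = -21.4°.

|H| = 0.9313 (-0.6 dB), φ = -21.4°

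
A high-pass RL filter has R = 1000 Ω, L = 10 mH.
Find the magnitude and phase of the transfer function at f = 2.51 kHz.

Step 1 — Angular frequency: ω = 2π·2510 = 1.577e+04 rad/s.
Step 2 — Transfer function: H(jω) = jωL/(R + jωL).
Step 3 — Numerator jωL = j·157.7; denominator R + jωL = 1000 + j157.7.
Step 4 — H = 0.02427 + j0.1539.
Step 5 — Magnitude: |H| = 0.1558 (-16.1 dB); phase: φ = 81.0°.

|H| = 0.1558 (-16.1 dB), φ = 81.0°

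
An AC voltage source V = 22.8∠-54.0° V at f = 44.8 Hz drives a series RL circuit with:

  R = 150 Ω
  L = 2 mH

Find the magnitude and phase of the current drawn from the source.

Step 1 — Angular frequency: ω = 2π·f = 2π·44.8 = 281.5 rad/s.
Step 2 — Component impedances:
  R: Z = R = 150 Ω
  L: Z = jωL = j·281.5·0.002 = 0 + j0.563 Ω
Step 3 — Series combination: Z_total = R + L = 150 + j0.563 Ω = 150∠0.2° Ω.
Step 4 — Source phasor: V = 22.8∠-54.0° V = 13.4 - j18.45 V.
Step 5 — Ohm's law: I = V / Z_total = (13.4 - j18.45) / (150 + j0.563) = 0.08888 - j0.1233 A.
Step 6 — Convert to polar: |I| = 0.152 A, ∠I = -54.2°.

I = 0.152∠-54.2° A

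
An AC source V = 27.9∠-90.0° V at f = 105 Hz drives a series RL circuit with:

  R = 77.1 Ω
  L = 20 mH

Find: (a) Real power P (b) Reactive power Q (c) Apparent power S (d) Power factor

Step 1 — Angular frequency: ω = 2π·f = 2π·105 = 659.7 rad/s.
Step 2 — Component impedances:
  R: Z = R = 77.1 Ω
  L: Z = jωL = j·659.7·0.02 = 0 + j13.19 Ω
Step 3 — Series combination: Z_total = R + L = 77.1 + j13.19 Ω = 78.22∠9.7° Ω.
Step 4 — Source phasor: V = 27.9∠-90.0° V = 0 - j27.9 V.
Step 5 — Current: I = V / Z = -0.06017 - j0.3516 A = 0.3567∠-99.7° A.
Step 6 — Complex power: S = V·I* = 9.809 + j1.679 VA.
Step 7 — Real power: P = Re(S) = 9.809 W.
Step 8 — Reactive power: Q = Im(S) = 1.679 VAR.
Step 9 — Apparent power: |S| = 9.951 VA.
Step 10 — Power factor: PF = P/|S| = 0.9857 (lagging).

(a) P = 9.809 W  (b) Q = 1.679 VAR  (c) S = 9.951 VA  (d) PF = 0.9857 (lagging)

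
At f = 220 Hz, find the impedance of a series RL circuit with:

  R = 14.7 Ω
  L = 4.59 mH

Step 1 — Angular frequency: ω = 2π·f = 2π·220 = 1382 rad/s.
Step 2 — Component impedances:
  R: Z = R = 14.7 Ω
  L: Z = jωL = j·1382·0.00459 = 0 + j6.345 Ω
Step 3 — Series combination: Z_total = R + L = 14.7 + j6.345 Ω = 16.01∠23.3° Ω.

Z = 14.7 + j6.345 Ω = 16.01∠23.3° Ω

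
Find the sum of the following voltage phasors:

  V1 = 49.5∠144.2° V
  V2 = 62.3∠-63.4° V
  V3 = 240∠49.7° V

Step 1 — Convert each phasor to rectangular form:
  V1 = 49.5·(cos(144.2°) + j·sin(144.2°)) = -40.15 + j28.96 V
  V2 = 62.3·(cos(-63.4°) + j·sin(-63.4°)) = 27.9 - j55.71 V
  V3 = 240·(cos(49.7°) + j·sin(49.7°)) = 155.2 + j183 V
Step 2 — Sum components: V_total = 143 + j156.3 V.
Step 3 — Convert to polar: |V_total| = 211.8 V, ∠V_total = 47.5°.

V_total = 211.8∠47.5° V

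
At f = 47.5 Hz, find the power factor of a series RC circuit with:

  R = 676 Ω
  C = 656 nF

Step 1 — Angular frequency: ω = 2π·f = 2π·47.5 = 298.5 rad/s.
Step 2 — Component impedances:
  R: Z = R = 676 Ω
  C: Z = 1/(jωC) = -j/(ω·C) = 0 - j5108 Ω
Step 3 — Series combination: Z_total = R + C = 676 - j5108 Ω = 5152∠-82.5° Ω.
Step 4 — Power factor: PF = cos(φ) = Re(Z)/|Z| = 676/5152 = 0.1312.
Step 5 — Type: Im(Z) = -5108 ⇒ leading (phase φ = -82.5°).

PF = 0.1312 (leading, φ = -82.5°)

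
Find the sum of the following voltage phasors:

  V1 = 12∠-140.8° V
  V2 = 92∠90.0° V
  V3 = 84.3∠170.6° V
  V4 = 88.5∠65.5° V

Step 1 — Convert each phasor to rectangular form:
  V1 = 12·(cos(-140.8°) + j·sin(-140.8°)) = -9.299 - j7.584 V
  V2 = 92·(cos(90.0°) + j·sin(90.0°)) = 0 + j92 V
  V3 = 84.3·(cos(170.6°) + j·sin(170.6°)) = -83.17 + j13.77 V
  V4 = 88.5·(cos(65.5°) + j·sin(65.5°)) = 36.7 + j80.53 V
Step 2 — Sum components: V_total = -55.77 + j178.7 V.
Step 3 — Convert to polar: |V_total| = 187.2 V, ∠V_total = 107.3°.

V_total = 187.2∠107.3° V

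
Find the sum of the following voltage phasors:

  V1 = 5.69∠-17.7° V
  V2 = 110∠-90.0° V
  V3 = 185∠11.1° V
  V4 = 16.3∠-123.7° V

Step 1 — Convert each phasor to rectangular form:
  V1 = 5.69·(cos(-17.7°) + j·sin(-17.7°)) = 5.421 - j1.73 V
  V2 = 110·(cos(-90.0°) + j·sin(-90.0°)) = 0 - j110 V
  V3 = 185·(cos(11.1°) + j·sin(11.1°)) = 181.5 + j35.62 V
  V4 = 16.3·(cos(-123.7°) + j·sin(-123.7°)) = -9.044 - j13.56 V
Step 2 — Sum components: V_total = 177.9 - j89.67 V.
Step 3 — Convert to polar: |V_total| = 199.2 V, ∠V_total = -26.7°.

V_total = 199.2∠-26.7° V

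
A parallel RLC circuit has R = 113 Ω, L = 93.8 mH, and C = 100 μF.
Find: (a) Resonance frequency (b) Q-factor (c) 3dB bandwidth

Step 1 — Resonance: ω₀ = 1/√(LC) = 1/√(0.0938·0.0001) = 326.5 rad/s.
Step 2 — f₀ = ω₀/(2π) = 51.97 Hz.
Step 3 — Parallel Q: Q = R/(ω₀L) = 113/(326.5·0.0938) = 3.69.
Step 4 — Bandwidth: Δω = ω₀/Q = 88.5 rad/s; BW = Δω/(2π) = 14.08 Hz.

(a) f₀ = 51.97 Hz  (b) Q = 3.69  (c) BW = 14.08 Hz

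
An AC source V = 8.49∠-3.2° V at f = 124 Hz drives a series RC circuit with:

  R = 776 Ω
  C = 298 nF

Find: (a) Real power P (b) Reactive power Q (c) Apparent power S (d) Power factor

Step 1 — Angular frequency: ω = 2π·f = 2π·124 = 779.1 rad/s.
Step 2 — Component impedances:
  R: Z = R = 776 Ω
  C: Z = 1/(jωC) = -j/(ω·C) = 0 - j4307 Ω
Step 3 — Series combination: Z_total = R + C = 776 - j4307 Ω = 4376∠-79.8° Ω.
Step 4 — Source phasor: V = 8.49∠-3.2° V = 8.477 - j0.4739 V.
Step 5 — Current: I = V / Z = 0.00045 + j0.001887 A = 0.00194∠76.6° A.
Step 6 — Complex power: S = V·I* = 0.00292 - j0.01621 VA.
Step 7 — Real power: P = Re(S) = 0.00292 W.
Step 8 — Reactive power: Q = Im(S) = -0.01621 VAR.
Step 9 — Apparent power: |S| = 0.01647 VA.
Step 10 — Power factor: PF = P/|S| = 0.1773 (leading).

(a) P = 0.00292 W  (b) Q = -0.01621 VAR  (c) S = 0.01647 VA  (d) PF = 0.1773 (leading)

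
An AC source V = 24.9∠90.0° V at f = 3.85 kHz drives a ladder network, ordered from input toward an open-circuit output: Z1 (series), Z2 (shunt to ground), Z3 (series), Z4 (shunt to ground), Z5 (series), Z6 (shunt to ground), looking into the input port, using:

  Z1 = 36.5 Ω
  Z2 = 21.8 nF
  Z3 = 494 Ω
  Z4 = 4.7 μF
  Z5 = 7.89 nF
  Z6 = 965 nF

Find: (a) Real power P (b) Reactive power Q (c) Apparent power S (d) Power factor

Step 1 — Angular frequency: ω = 2π·f = 2π·3850 = 2.419e+04 rad/s.
Step 2 — Component impedances:
  Z1: Z = R = 36.5 Ω
  Z2: Z = 1/(jωC) = -j/(ω·C) = 0 - j1896 Ω
  Z3: Z = R = 494 Ω
  Z4: Z = 1/(jωC) = -j/(ω·C) = 0 - j8.796 Ω
  Z5: Z = 1/(jωC) = -j/(ω·C) = 0 - j5239 Ω
  Z6: Z = 1/(jωC) = -j/(ω·C) = 0 - j42.84 Ω
Step 3 — Ladder network (open output): work backward from the far end, alternating series and parallel combinations. Z_in = 495.1 - j127.7 Ω = 511.3∠-14.5° Ω.
Step 4 — Source phasor: V = 24.9∠90.0° V = 0 + j24.9 V.
Step 5 — Current: I = V / Z = -0.01216 + j0.04716 A = 0.0487∠104.5° A.
Step 6 — Complex power: S = V·I* = 1.174 - j0.3028 VA.
Step 7 — Real power: P = Re(S) = 1.174 W.
Step 8 — Reactive power: Q = Im(S) = -0.3028 VAR.
Step 9 — Apparent power: |S| = 1.213 VA.
Step 10 — Power factor: PF = P/|S| = 0.9683 (leading).

(a) P = 1.174 W  (b) Q = -0.3028 VAR  (c) S = 1.213 VA  (d) PF = 0.9683 (leading)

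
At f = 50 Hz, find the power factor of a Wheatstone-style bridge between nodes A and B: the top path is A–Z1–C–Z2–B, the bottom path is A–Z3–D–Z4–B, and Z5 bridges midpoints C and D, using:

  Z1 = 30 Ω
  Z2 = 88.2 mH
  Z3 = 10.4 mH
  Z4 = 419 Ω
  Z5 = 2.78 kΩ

Step 1 — Angular frequency: ω = 2π·f = 2π·50 = 314.2 rad/s.
Step 2 — Component impedances:
  Z1: Z = R = 30 Ω
  Z2: Z = jωL = j·314.2·0.0882 = 0 + j27.71 Ω
  Z3: Z = jωL = j·314.2·0.0104 = 0 + j3.267 Ω
  Z4: Z = R = 419 Ω
  Z5: Z = R = 2780 Ω
Step 3 — Bridge requires nodal analysis (the Z5 bridge couples midpoints C and D, so the two paths cannot be reduced to a simple series/parallel combination). Setting node B to ground and injecting 1 A at node A, the 3-node admittance system at A, C, D solves to V_A = Z_AB = 29.17 + j24.08 Ω = 37.83∠39.5° Ω.
Step 4 — Power factor: PF = cos(φ) = Re(Z)/|Z| = 29.174/37.83 = 0.7712.
Step 5 — Type: Im(Z) = 24.08 ⇒ lagging (phase φ = 39.5°).

PF = 0.7712 (lagging, φ = 39.5°)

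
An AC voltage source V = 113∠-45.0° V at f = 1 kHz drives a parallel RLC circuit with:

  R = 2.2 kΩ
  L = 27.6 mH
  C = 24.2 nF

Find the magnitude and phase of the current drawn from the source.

Step 1 — Angular frequency: ω = 2π·f = 2π·1000 = 6283 rad/s.
Step 2 — Component impedances:
  R: Z = R = 2200 Ω
  L: Z = jωL = j·6283·0.0276 = 0 + j173.4 Ω
  C: Z = 1/(jωC) = -j/(ω·C) = 0 - j6577 Ω
Step 3 — Parallel combination: 1/Z_total = 1/R + 1/L + 1/C; Z_total = 14.33 + j177 Ω = 177.5∠85.4° Ω.
Step 4 — Source phasor: V = 113∠-45.0° V = 79.9 - j79.9 V.
Step 5 — Ohm's law: I = V / Z_total = (79.9 - j79.9) / (14.33 + j177) = -0.4123 - j0.4849 A.
Step 6 — Convert to polar: |I| = 0.6365 A, ∠I = -130.4°.

I = 0.6365∠-130.4° A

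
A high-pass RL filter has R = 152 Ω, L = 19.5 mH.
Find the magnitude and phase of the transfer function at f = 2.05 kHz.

Step 1 — Angular frequency: ω = 2π·2050 = 1.288e+04 rad/s.
Step 2 — Transfer function: H(jω) = jωL/(R + jωL).
Step 3 — Numerator jωL = j·251.2; denominator R + jωL = 152 + j251.2.
Step 4 — H = 0.7319 + j0.4429.
Step 5 — Magnitude: |H| = 0.8555 (-1.4 dB); phase: φ = 31.2°.

|H| = 0.8555 (-1.4 dB), φ = 31.2°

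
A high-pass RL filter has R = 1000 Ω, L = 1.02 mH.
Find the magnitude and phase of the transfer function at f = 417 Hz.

Step 1 — Angular frequency: ω = 2π·417 = 2620 rad/s.
Step 2 — Transfer function: H(jω) = jωL/(R + jωL).
Step 3 — Numerator jωL = j·2.672; denominator R + jωL = 1000 + j2.672.
Step 4 — H = 7.142e-06 + j0.002672.
Step 5 — Magnitude: |H| = 0.002672 (-51.5 dB); phase: φ = 89.8°.

|H| = 0.002672 (-51.5 dB), φ = 89.8°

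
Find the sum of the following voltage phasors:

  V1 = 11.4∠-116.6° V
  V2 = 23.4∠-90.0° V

Step 1 — Convert each phasor to rectangular form:
  V1 = 11.4·(cos(-116.6°) + j·sin(-116.6°)) = -5.104 - j10.19 V
  V2 = 23.4·(cos(-90.0°) + j·sin(-90.0°)) = 0 - j23.4 V
Step 2 — Sum components: V_total = -5.104 - j33.59 V.
Step 3 — Convert to polar: |V_total| = 33.98 V, ∠V_total = -98.6°.

V_total = 33.98∠-98.6° V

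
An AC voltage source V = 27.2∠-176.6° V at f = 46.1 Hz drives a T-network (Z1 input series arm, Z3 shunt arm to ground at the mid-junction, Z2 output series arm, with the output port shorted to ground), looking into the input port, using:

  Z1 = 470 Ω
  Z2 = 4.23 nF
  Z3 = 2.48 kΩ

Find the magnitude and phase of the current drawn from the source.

Step 1 — Angular frequency: ω = 2π·f = 2π·46.1 = 289.7 rad/s.
Step 2 — Component impedances:
  Z1: Z = R = 470 Ω
  Z2: Z = 1/(jωC) = -j/(ω·C) = 0 - j8.162e+05 Ω
  Z3: Z = R = 2480 Ω
Step 3 — With the output port shorted to ground, the output series arm Z2 runs from the junction to ground; the shunt arm Z3 also runs from the junction to ground. They appear in parallel: Z3 || Z2 = 2480 - j7.536 Ω.
Step 4 — Series with input arm Z1: Z_in = Z1 + (Z3 || Z2) = 2950 - j7.536 Ω = 2950∠-0.1° Ω.
Step 5 — Source phasor: V = 27.2∠-176.6° V = -27.15 - j1.613 V.
Step 6 — Ohm's law: I = V / Z_total = (-27.15 - j1.613) / (2950 - j7.536) = -0.009203 - j0.0005703 A.
Step 7 — Convert to polar: |I| = 0.00922 A, ∠I = -176.5°.

I = 0.00922∠-176.5° A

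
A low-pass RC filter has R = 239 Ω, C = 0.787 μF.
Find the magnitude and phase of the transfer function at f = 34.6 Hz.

Step 1 — Angular frequency: ω = 2π·34.6 = 217.4 rad/s.
Step 2 — Transfer function: H(jω) = 1/(1 + jωRC).
Step 3 — Denominator: 1 + jωRC = 1 + j·217.4·239·7.87e-07 = 1 + j0.04089.
Step 4 — H = 0.9983 - j0.04082.
Step 5 — Magnitude: |H| = 0.9992 (-0.0 dB); phase: φ = -2.3°.

|H| = 0.9992 (-0.0 dB), φ = -2.3°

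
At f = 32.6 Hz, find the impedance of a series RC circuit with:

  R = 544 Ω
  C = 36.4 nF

Step 1 — Angular frequency: ω = 2π·f = 2π·32.6 = 204.8 rad/s.
Step 2 — Component impedances:
  R: Z = R = 544 Ω
  C: Z = 1/(jωC) = -j/(ω·C) = 0 - j1.341e+05 Ω
Step 3 — Series combination: Z_total = R + C = 544 - j1.341e+05 Ω = 1.341e+05∠-89.8° Ω.

Z = 544 - j1.341e+05 Ω = 1.341e+05∠-89.8° Ω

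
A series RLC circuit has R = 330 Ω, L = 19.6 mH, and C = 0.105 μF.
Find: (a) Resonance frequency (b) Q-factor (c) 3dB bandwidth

Step 1 — Resonance: ω₀ = 1/√(LC) = 1/√(0.0196·1.05e-07) = 2.204e+04 rad/s.
Step 2 — f₀ = ω₀/(2π) = 3508 Hz.
Step 3 — Series Q: Q = ω₀L/R = 2.204e+04·0.0196/330 = 1.309.
Step 4 — Bandwidth: Δω = ω₀/Q = 1.684e+04 rad/s; BW = Δω/(2π) = 2680 Hz.

(a) f₀ = 3508 Hz  (b) Q = 1.309  (c) BW = 2680 Hz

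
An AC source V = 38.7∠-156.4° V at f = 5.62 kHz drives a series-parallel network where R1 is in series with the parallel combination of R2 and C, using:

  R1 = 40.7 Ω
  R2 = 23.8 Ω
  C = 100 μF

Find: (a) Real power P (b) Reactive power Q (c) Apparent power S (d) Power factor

Step 1 — Angular frequency: ω = 2π·f = 2π·5620 = 3.531e+04 rad/s.
Step 2 — Component impedances:
  R1: Z = R = 40.7 Ω
  R2: Z = R = 23.8 Ω
  C: Z = 1/(jωC) = -j/(ω·C) = 0 - j0.2832 Ω
Step 3 — Parallel branch: R2 || C = 1/(1/R2 + 1/C) = 0.003369 - j0.2832 Ω.
Step 4 — Series with R1: Z_total = R1 + (R2 || C) = 40.7 - j0.2832 Ω = 40.7∠-0.4° Ω.
Step 5 — Source phasor: V = 38.7∠-156.4° V = -35.46 - j15.49 V.
Step 6 — Current: I = V / Z = -0.8686 - j0.3867 A = 0.9508∠-156.0° A.
Step 7 — Complex power: S = V·I* = 36.79 - j0.256 VA.
Step 8 — Real power: P = Re(S) = 36.79 W.
Step 9 — Reactive power: Q = Im(S) = -0.256 VAR.
Step 10 — Apparent power: |S| = 36.79 VA.
Step 11 — Power factor: PF = P/|S| = 1 (leading).

(a) P = 36.79 W  (b) Q = -0.256 VAR  (c) S = 36.79 VA  (d) PF = 1 (leading)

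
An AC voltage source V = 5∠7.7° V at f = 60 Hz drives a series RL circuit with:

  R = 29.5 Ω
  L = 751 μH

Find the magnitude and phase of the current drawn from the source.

Step 1 — Angular frequency: ω = 2π·f = 2π·60 = 377 rad/s.
Step 2 — Component impedances:
  R: Z = R = 29.5 Ω
  L: Z = jωL = j·377·0.000751 = 0 + j0.2831 Ω
Step 3 — Series combination: Z_total = R + L = 29.5 + j0.2831 Ω = 29.5∠0.5° Ω.
Step 4 — Source phasor: V = 5∠7.7° V = 4.955 + j0.6699 V.
Step 5 — Ohm's law: I = V / Z_total = (4.955 + j0.6699) / (29.5 + j0.2831) = 0.1682 + j0.0211 A.
Step 6 — Convert to polar: |I| = 0.1695 A, ∠I = 7.2°.

I = 0.1695∠7.2° A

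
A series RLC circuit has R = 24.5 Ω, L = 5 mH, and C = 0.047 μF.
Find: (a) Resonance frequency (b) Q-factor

Step 1 — Resonance condition Im(Z)=0 gives ω₀ = 1/√(LC).
Step 2 — ω₀ = 1/√(0.005·4.7e-08) = 6.523e+04 rad/s.
Step 3 — f₀ = ω₀/(2π) = 1.038e+04 Hz.
Step 4 — Series Q: Q = ω₀L/R = 6.523e+04·0.005/24.5 = 13.31.

(a) f₀ = 1.038e+04 Hz  (b) Q = 13.31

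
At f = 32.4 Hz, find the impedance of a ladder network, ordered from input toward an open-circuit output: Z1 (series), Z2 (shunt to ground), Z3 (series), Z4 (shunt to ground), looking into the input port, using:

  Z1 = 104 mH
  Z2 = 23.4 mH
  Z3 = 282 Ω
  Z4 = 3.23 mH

Step 1 — Angular frequency: ω = 2π·f = 2π·32.4 = 203.6 rad/s.
Step 2 — Component impedances:
  Z1: Z = jωL = j·203.6·0.104 = 0 + j21.17 Ω
  Z2: Z = jωL = j·203.6·0.0234 = 0 + j4.764 Ω
  Z3: Z = R = 282 Ω
  Z4: Z = jωL = j·203.6·0.00323 = 0 + j0.6575 Ω
Step 3 — Ladder network (open output): work backward from the far end, alternating series and parallel combinations. Z_in = 0.08044 + j25.93 Ω = 25.93∠89.8° Ω.

Z = 0.08044 + j25.93 Ω = 25.93∠89.8° Ω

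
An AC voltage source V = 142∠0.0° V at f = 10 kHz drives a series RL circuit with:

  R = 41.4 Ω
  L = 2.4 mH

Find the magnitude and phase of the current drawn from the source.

Step 1 — Angular frequency: ω = 2π·f = 2π·1e+04 = 6.283e+04 rad/s.
Step 2 — Component impedances:
  R: Z = R = 41.4 Ω
  L: Z = jωL = j·6.283e+04·0.0024 = 0 + j150.8 Ω
Step 3 — Series combination: Z_total = R + L = 41.4 + j150.8 Ω = 156.4∠74.6° Ω.
Step 4 — Source phasor: V = 142∠0.0° V = 142 V.
Step 5 — Ohm's law: I = V / Z_total = (142) / (41.4 + j150.8) = 0.2404 - j0.8757 A.
Step 6 — Convert to polar: |I| = 0.9081 A, ∠I = -74.6°.

I = 0.9081∠-74.6° A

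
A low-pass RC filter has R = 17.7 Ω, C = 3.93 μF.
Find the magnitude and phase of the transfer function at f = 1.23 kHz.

Step 1 — Angular frequency: ω = 2π·1230 = 7728 rad/s.
Step 2 — Transfer function: H(jω) = 1/(1 + jωRC).
Step 3 — Denominator: 1 + jωRC = 1 + j·7728·17.7·3.93e-06 = 1 + j0.5376.
Step 4 — H = 0.7758 - j0.4171.
Step 5 — Magnitude: |H| = 0.8808 (-1.1 dB); phase: φ = -28.3°.

|H| = 0.8808 (-1.1 dB), φ = -28.3°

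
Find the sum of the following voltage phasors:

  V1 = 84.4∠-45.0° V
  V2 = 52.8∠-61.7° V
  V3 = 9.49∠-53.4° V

Step 1 — Convert each phasor to rectangular form:
  V1 = 84.4·(cos(-45.0°) + j·sin(-45.0°)) = 59.68 - j59.68 V
  V2 = 52.8·(cos(-61.7°) + j·sin(-61.7°)) = 25.03 - j46.49 V
  V3 = 9.49·(cos(-53.4°) + j·sin(-53.4°)) = 5.658 - j7.619 V
Step 2 — Sum components: V_total = 90.37 - j113.8 V.
Step 3 — Convert to polar: |V_total| = 145.3 V, ∠V_total = -51.5°.

V_total = 145.3∠-51.5° V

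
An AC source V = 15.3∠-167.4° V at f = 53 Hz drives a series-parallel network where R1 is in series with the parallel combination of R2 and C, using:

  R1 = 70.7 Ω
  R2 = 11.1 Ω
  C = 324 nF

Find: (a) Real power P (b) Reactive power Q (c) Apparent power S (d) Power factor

Step 1 — Angular frequency: ω = 2π·f = 2π·53 = 333 rad/s.
Step 2 — Component impedances:
  R1: Z = R = 70.7 Ω
  R2: Z = R = 11.1 Ω
  C: Z = 1/(jωC) = -j/(ω·C) = 0 - j9268 Ω
Step 3 — Parallel branch: R2 || C = 1/(1/R2 + 1/C) = 11.1 - j0.01329 Ω.
Step 4 — Series with R1: Z_total = R1 + (R2 || C) = 81.8 - j0.01329 Ω = 81.8∠-0.0° Ω.
Step 5 — Source phasor: V = 15.3∠-167.4° V = -14.93 - j3.338 V.
Step 6 — Current: I = V / Z = -0.1825 - j0.04083 A = 0.187∠-167.4° A.
Step 7 — Complex power: S = V·I* = 2.862 - j0.0004651 VA.
Step 8 — Real power: P = Re(S) = 2.862 W.
Step 9 — Reactive power: Q = Im(S) = -0.0004651 VAR.
Step 10 — Apparent power: |S| = 2.862 VA.
Step 11 — Power factor: PF = P/|S| = 1 (leading).

(a) P = 2.862 W  (b) Q = -0.0004651 VAR  (c) S = 2.862 VA  (d) PF = 1 (leading)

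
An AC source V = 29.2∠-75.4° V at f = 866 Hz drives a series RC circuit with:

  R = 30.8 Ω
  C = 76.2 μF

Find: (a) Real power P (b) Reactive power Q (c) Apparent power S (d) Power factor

Step 1 — Angular frequency: ω = 2π·f = 2π·866 = 5441 rad/s.
Step 2 — Component impedances:
  R: Z = R = 30.8 Ω
  C: Z = 1/(jωC) = -j/(ω·C) = 0 - j2.412 Ω
Step 3 — Series combination: Z_total = R + C = 30.8 - j2.412 Ω = 30.89∠-4.5° Ω.
Step 4 — Source phasor: V = 29.2∠-75.4° V = 7.36 - j28.26 V.
Step 5 — Current: I = V / Z = 0.3089 - j0.8932 A = 0.9452∠-70.9° A.
Step 6 — Complex power: S = V·I* = 27.51 - j2.155 VA.
Step 7 — Real power: P = Re(S) = 27.51 W.
Step 8 — Reactive power: Q = Im(S) = -2.155 VAR.
Step 9 — Apparent power: |S| = 27.6 VA.
Step 10 — Power factor: PF = P/|S| = 0.9969 (leading).

(a) P = 27.51 W  (b) Q = -2.155 VAR  (c) S = 27.6 VA  (d) PF = 0.9969 (leading)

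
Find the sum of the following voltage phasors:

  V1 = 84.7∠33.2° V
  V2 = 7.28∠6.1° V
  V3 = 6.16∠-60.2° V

Step 1 — Convert each phasor to rectangular form:
  V1 = 84.7·(cos(33.2°) + j·sin(33.2°)) = 70.87 + j46.38 V
  V2 = 7.28·(cos(6.1°) + j·sin(6.1°)) = 7.239 + j0.7736 V
  V3 = 6.16·(cos(-60.2°) + j·sin(-60.2°)) = 3.061 - j5.345 V
Step 2 — Sum components: V_total = 81.17 + j41.81 V.
Step 3 — Convert to polar: |V_total| = 91.31 V, ∠V_total = 27.2°.

V_total = 91.31∠27.2° V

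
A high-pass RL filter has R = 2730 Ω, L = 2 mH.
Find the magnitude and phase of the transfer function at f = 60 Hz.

Step 1 — Angular frequency: ω = 2π·60 = 377 rad/s.
Step 2 — Transfer function: H(jω) = jωL/(R + jωL).
Step 3 — Numerator jωL = j·0.754; denominator R + jωL = 2730 + j0.754.
Step 4 — H = 7.628e-08 + j0.0002762.
Step 5 — Magnitude: |H| = 0.0002762 (-71.2 dB); phase: φ = 90.0°.

|H| = 0.0002762 (-71.2 dB), φ = 90.0°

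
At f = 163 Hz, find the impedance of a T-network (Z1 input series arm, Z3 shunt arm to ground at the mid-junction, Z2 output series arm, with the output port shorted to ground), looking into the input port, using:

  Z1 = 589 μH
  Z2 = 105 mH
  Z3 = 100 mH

Step 1 — Angular frequency: ω = 2π·f = 2π·163 = 1024 rad/s.
Step 2 — Component impedances:
  Z1: Z = jωL = j·1024·0.000589 = 0 + j0.6032 Ω
  Z2: Z = jωL = j·1024·0.105 = 0 + j107.5 Ω
  Z3: Z = jωL = j·1024·0.1 = 0 + j102.4 Ω
Step 3 — With the output port shorted to ground, the output series arm Z2 runs from the junction to ground; the shunt arm Z3 also runs from the junction to ground. They appear in parallel: Z3 || Z2 = 0 + j52.46 Ω.
Step 4 — Series with input arm Z1: Z_in = Z1 + (Z3 || Z2) = 0 + j53.06 Ω = 53.06∠90.0° Ω.

Z = 0 + j53.06 Ω = 53.06∠90.0° Ω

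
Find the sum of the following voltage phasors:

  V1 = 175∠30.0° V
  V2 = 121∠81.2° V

Step 1 — Convert each phasor to rectangular form:
  V1 = 175·(cos(30.0°) + j·sin(30.0°)) = 151.6 + j87.5 V
  V2 = 121·(cos(81.2°) + j·sin(81.2°)) = 18.51 + j119.6 V
Step 2 — Sum components: V_total = 170.1 + j207.1 V.
Step 3 — Convert to polar: |V_total| = 268 V, ∠V_total = 50.6°.

V_total = 268∠50.6° V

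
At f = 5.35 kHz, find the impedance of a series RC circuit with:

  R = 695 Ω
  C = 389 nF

Step 1 — Angular frequency: ω = 2π·f = 2π·5350 = 3.362e+04 rad/s.
Step 2 — Component impedances:
  R: Z = R = 695 Ω
  C: Z = 1/(jωC) = -j/(ω·C) = 0 - j76.47 Ω
Step 3 — Series combination: Z_total = R + C = 695 - j76.47 Ω = 699.2∠-6.3° Ω.

Z = 695 - j76.47 Ω = 699.2∠-6.3° Ω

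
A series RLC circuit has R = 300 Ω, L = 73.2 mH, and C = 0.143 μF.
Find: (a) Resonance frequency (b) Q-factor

Step 1 — Resonance condition Im(Z)=0 gives ω₀ = 1/√(LC).
Step 2 — ω₀ = 1/√(0.0732·1.43e-07) = 9774 rad/s.
Step 3 — f₀ = ω₀/(2π) = 1556 Hz.
Step 4 — Series Q: Q = ω₀L/R = 9774·0.0732/300 = 2.385.

(a) f₀ = 1556 Hz  (b) Q = 2.385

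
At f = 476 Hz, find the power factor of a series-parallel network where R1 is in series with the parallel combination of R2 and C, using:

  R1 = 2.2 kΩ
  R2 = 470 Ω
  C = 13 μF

Step 1 — Angular frequency: ω = 2π·f = 2π·476 = 2991 rad/s.
Step 2 — Component impedances:
  R1: Z = R = 2200 Ω
  R2: Z = R = 470 Ω
  C: Z = 1/(jωC) = -j/(ω·C) = 0 - j25.72 Ω
Step 3 — Parallel branch: R2 || C = 1/(1/R2 + 1/C) = 1.403 - j25.64 Ω.
Step 4 — Series with R1: Z_total = R1 + (R2 || C) = 2201 - j25.64 Ω = 2202∠-0.7° Ω.
Step 5 — Power factor: PF = cos(φ) = Re(Z)/|Z| = 2201.4/2201.6 = 0.9999.
Step 6 — Type: Im(Z) = -25.64 ⇒ leading (phase φ = -0.7°).

PF = 0.9999 (leading, φ = -0.7°)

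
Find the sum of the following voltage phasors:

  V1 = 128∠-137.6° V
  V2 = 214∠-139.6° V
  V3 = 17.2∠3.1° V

Step 1 — Convert each phasor to rectangular form:
  V1 = 128·(cos(-137.6°) + j·sin(-137.6°)) = -94.52 - j86.31 V
  V2 = 214·(cos(-139.6°) + j·sin(-139.6°)) = -163 - j138.7 V
  V3 = 17.2·(cos(3.1°) + j·sin(3.1°)) = 17.17 + j0.9302 V
Step 2 — Sum components: V_total = -240.3 - j224.1 V.
Step 3 — Convert to polar: |V_total| = 328.6 V, ∠V_total = -137.0°.

V_total = 328.6∠-137.0° V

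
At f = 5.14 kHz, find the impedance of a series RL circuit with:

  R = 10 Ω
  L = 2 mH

Step 1 — Angular frequency: ω = 2π·f = 2π·5140 = 3.23e+04 rad/s.
Step 2 — Component impedances:
  R: Z = R = 10 Ω
  L: Z = jωL = j·3.23e+04·0.002 = 0 + j64.59 Ω
Step 3 — Series combination: Z_total = R + L = 10 + j64.59 Ω = 65.36∠81.2° Ω.

Z = 10 + j64.59 Ω = 65.36∠81.2° Ω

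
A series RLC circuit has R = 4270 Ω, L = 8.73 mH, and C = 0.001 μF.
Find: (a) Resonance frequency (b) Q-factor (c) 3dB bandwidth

Step 1 — Resonance: ω₀ = 1/√(LC) = 1/√(0.00873·1e-09) = 3.384e+05 rad/s.
Step 2 — f₀ = ω₀/(2π) = 5.387e+04 Hz.
Step 3 — Series Q: Q = ω₀L/R = 3.384e+05·0.00873/4270 = 0.692.
Step 4 — Bandwidth: Δω = ω₀/Q = 4.891e+05 rad/s; BW = Δω/(2π) = 7.785e+04 Hz.

(a) f₀ = 5.387e+04 Hz  (b) Q = 0.692  (c) BW = 7.785e+04 Hz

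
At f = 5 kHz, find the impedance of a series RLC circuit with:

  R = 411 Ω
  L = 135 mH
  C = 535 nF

Step 1 — Angular frequency: ω = 2π·f = 2π·5000 = 3.142e+04 rad/s.
Step 2 — Component impedances:
  R: Z = R = 411 Ω
  L: Z = jωL = j·3.142e+04·0.135 = 0 + j4241 Ω
  C: Z = 1/(jωC) = -j/(ω·C) = 0 - j59.5 Ω
Step 3 — Series combination: Z_total = R + L + C = 411 + j4182 Ω = 4202∠84.4° Ω.

Z = 411 + j4182 Ω = 4202∠84.4° Ω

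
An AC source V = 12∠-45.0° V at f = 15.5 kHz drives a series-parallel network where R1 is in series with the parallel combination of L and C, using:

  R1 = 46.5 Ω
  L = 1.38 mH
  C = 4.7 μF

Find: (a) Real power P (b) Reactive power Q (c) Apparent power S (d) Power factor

Step 1 — Angular frequency: ω = 2π·f = 2π·1.55e+04 = 9.739e+04 rad/s.
Step 2 — Component impedances:
  R1: Z = R = 46.5 Ω
  L: Z = jωL = j·9.739e+04·0.00138 = 0 + j134.4 Ω
  C: Z = 1/(jωC) = -j/(ω·C) = 0 - j2.185 Ω
Step 3 — Parallel branch: L || C = 1/(1/L + 1/C) = 0 - j2.221 Ω.
Step 4 — Series with R1: Z_total = R1 + (L || C) = 46.5 - j2.221 Ω = 46.55∠-2.7° Ω.
Step 5 — Source phasor: V = 12∠-45.0° V = 8.485 - j8.485 V.
Step 6 — Current: I = V / Z = 0.1908 - j0.1734 A = 0.2578∠-42.3° A.
Step 7 — Complex power: S = V·I* = 3.09 - j0.1476 VA.
Step 8 — Real power: P = Re(S) = 3.09 W.
Step 9 — Reactive power: Q = Im(S) = -0.1476 VAR.
Step 10 — Apparent power: |S| = 3.093 VA.
Step 11 — Power factor: PF = P/|S| = 0.9989 (leading).

(a) P = 3.09 W  (b) Q = -0.1476 VAR  (c) S = 3.093 VA  (d) PF = 0.9989 (leading)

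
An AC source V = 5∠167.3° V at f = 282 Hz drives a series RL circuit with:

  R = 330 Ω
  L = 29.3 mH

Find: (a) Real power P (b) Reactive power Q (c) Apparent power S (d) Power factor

Step 1 — Angular frequency: ω = 2π·f = 2π·282 = 1772 rad/s.
Step 2 — Component impedances:
  R: Z = R = 330 Ω
  L: Z = jωL = j·1772·0.0293 = 0 + j51.92 Ω
Step 3 — Series combination: Z_total = R + L = 330 + j51.92 Ω = 334.1∠8.9° Ω.
Step 4 — Source phasor: V = 5∠167.3° V = -4.878 + j1.099 V.
Step 5 — Current: I = V / Z = -0.01391 + j0.00552 A = 0.01497∠158.4° A.
Step 6 — Complex power: S = V·I* = 0.07393 + j0.01163 VA.
Step 7 — Real power: P = Re(S) = 0.07393 W.
Step 8 — Reactive power: Q = Im(S) = 0.01163 VAR.
Step 9 — Apparent power: |S| = 0.07484 VA.
Step 10 — Power factor: PF = P/|S| = 0.9879 (lagging).

(a) P = 0.07393 W  (b) Q = 0.01163 VAR  (c) S = 0.07484 VA  (d) PF = 0.9879 (lagging)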